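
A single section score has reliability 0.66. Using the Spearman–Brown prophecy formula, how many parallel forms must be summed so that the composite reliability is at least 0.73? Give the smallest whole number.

k ≥ ρ*(1−ρ₁)/(ρ₁(1−ρ*)) = 0.73·0.34 / (0.66·0.27) = 1.393.
Smallest integer k = 2.

2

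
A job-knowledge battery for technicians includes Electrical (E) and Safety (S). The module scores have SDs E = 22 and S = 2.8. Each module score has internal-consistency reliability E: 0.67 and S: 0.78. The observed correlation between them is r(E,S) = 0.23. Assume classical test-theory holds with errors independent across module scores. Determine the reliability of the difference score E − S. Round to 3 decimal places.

Var(E−S) = 22² + 2.8² − 2·22·2.8·0.23 = 491.84 − 28.336 = 463.504.
Because errors are independent across components, Cov(Tᵢ,Tⱼ) = Cov(Xᵢ,Xⱼ); the off-diagonal part of the true-score variance is the same as above.
True-score variance = [22²·0.67 + 2.8²·0.78] − 28.336 = 330.395 − 28.336 = 302.059.
Reliability = 302.059 / 463.504 = 0.652.

0.652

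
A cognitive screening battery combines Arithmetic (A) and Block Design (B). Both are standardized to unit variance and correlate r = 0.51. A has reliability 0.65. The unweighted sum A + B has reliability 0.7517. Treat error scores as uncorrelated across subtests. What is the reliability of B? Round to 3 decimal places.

0.600

Var(A+B) = 2 + 2·0.51 = 3.020.
True-score variance = ρ_A + ρ_B + 2·0.51, so 0.7517 = (0.65 + ρ_B + 1.02) / 3.020.
ρ_B = 0.7517·3.020 − 0.65 − 1.02 = 0.600.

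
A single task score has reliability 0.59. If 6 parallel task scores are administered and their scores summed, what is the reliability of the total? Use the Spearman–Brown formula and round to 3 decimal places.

ρ_k = kρ / (1 + (k−1)ρ) = 6·0.59 / (1 + 5·0.59) = 3.540 / 3.950 = 0.896.

0.896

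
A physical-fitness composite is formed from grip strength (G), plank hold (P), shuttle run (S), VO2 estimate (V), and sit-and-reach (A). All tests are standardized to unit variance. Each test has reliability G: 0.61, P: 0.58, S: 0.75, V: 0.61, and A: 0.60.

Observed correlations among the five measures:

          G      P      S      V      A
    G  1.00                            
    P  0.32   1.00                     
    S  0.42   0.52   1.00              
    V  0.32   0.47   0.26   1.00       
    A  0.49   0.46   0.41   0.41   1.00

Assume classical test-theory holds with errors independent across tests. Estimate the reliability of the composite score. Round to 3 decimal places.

0.859

Var(G+P+S+V+A) = 5 + 2·[0.32 + 0.42 + 0.32 + 0.49 + 0.52 + 0.47 + 0.46 + 0.26 + 0.41 + 0.41] = 5 + 8.16 = 13.16.
Because errors are independent across components, Cov(Tᵢ,Tⱼ) = Cov(Xᵢ,Xⱼ); the off-diagonal part of the true-score variance is the same as above.
True-score variance = [0.61 + 0.58 + 0.75 + 0.61 + 0.60] + 8.16 = 3.15 + 8.16 = 11.31.
Reliability = 11.31 / 13.16 = 0.859.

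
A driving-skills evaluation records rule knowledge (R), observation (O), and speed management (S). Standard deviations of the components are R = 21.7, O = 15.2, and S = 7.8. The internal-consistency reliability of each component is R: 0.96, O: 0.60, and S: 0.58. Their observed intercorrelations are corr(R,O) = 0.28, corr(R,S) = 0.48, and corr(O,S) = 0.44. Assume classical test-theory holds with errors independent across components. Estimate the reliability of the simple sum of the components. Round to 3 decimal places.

Var(R+O+S) = 21.7² + 15.2² + 7.8² + 2·[21.7·15.2·0.28 + 21.7·7.8·0.48 + 15.2·7.8·0.44] = 762.77 + 451.533 = 1214.3.
Because errors are independent across components, Cov(Tᵢ,Tⱼ) = Cov(Xᵢ,Xⱼ); the off-diagonal part of the true-score variance is the same as above.
True-score variance = [21.7²·0.96 + 15.2²·0.60 + 7.8²·0.58] + 451.533 = 625.966 + 451.533 = 1077.5.
Reliability = 1077.5 / 1214.3 = 0.887.

0.887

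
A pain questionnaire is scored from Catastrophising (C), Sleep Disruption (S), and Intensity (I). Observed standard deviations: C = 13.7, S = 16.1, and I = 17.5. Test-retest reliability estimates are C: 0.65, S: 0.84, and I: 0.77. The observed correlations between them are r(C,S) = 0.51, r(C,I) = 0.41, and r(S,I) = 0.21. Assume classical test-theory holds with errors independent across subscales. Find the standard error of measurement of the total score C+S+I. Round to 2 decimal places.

13.33

Var(total) = 753.15 + 539.911 = 1293.06.
True-score variance = 575.547 + 539.911 = 1115.46, so reliability = 0.8626.
Error variance = 1293.06 − 1115.46 = 177.603; SEM = √177.603 = 13.33.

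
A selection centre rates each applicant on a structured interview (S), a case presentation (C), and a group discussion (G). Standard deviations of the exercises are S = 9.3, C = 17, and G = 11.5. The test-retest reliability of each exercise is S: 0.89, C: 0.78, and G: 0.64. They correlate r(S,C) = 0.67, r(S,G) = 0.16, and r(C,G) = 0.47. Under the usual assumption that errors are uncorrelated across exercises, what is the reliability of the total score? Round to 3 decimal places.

Var(S+C+G) = 9.3² + 17² + 11.5² + 2·[9.3·17·0.67 + 9.3·11.5·0.16 + 17·11.5·0.47] = 507.74 + 429.848 = 937.588.
Under uncorrelated errors the observed covariances equal the true-score covariances, so only the own-variance terms attenuate.
True-score variance = [9.3²·0.89 + 17²·0.78 + 11.5²·0.64] + 429.848 = 387.036 + 429.848 = 816.884.
Reliability = 816.884 / 937.588 = 0.871.

0.871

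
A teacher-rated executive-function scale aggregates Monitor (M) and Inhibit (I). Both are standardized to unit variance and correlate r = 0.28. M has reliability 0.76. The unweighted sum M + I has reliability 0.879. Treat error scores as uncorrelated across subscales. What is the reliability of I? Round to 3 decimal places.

0.930

Var(M+I) = 2 + 2·0.28 = 2.560.
True-score variance = ρ_M + ρ_I + 2·0.28, so 0.879 = (0.76 + ρ_I + 0.56) / 2.560.
ρ_I = 0.879·2.560 − 0.76 − 0.56 = 0.930.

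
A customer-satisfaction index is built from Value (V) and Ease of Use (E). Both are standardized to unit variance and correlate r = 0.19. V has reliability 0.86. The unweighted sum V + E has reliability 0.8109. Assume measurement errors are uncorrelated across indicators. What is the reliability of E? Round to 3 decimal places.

Var(V+E) = 2 + 2·0.19 = 2.380.
True-score variance = ρ_V + ρ_E + 2·0.19, so 0.8109 = (0.86 + ρ_E + 0.38) / 2.380.
ρ_E = 0.8109·2.380 − 0.86 − 0.38 = 0.690.

0.690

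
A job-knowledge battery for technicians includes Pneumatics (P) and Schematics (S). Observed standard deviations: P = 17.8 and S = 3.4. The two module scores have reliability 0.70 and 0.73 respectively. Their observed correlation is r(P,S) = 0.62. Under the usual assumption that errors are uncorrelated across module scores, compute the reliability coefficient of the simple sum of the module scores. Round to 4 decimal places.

0.7567

Var(P+S) = 17.8² + 3.4² + 2·[17.8·3.4·0.62] = 328.4 + 75.0448 = 403.445.
Under uncorrelated errors the observed covariances equal the true-score covariances, so only the own-variance terms attenuate.
True-score variance = [17.8²·0.70 + 3.4²·0.73] + 75.0448 = 230.227 + 75.0448 = 305.272.
Reliability = 305.272 / 403.445 = 0.7567.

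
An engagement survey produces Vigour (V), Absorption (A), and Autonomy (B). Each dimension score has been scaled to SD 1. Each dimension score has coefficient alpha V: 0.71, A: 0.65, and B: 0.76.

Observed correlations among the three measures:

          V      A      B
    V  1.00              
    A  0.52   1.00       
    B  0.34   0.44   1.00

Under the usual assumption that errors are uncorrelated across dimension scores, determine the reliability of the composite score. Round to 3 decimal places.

Var(V+A+B) = 3 + 2·[0.52 + 0.34 + 0.44] = 3 + 2.6 = 5.6.
Under uncorrelated errors the observed covariances equal the true-score covariances, so only the own-variance terms attenuate.
True-score variance = [0.71 + 0.65 + 0.76] + 2.6 = 2.12 + 2.6 = 4.72.
Reliability = 4.72 / 5.6 = 0.843.

0.843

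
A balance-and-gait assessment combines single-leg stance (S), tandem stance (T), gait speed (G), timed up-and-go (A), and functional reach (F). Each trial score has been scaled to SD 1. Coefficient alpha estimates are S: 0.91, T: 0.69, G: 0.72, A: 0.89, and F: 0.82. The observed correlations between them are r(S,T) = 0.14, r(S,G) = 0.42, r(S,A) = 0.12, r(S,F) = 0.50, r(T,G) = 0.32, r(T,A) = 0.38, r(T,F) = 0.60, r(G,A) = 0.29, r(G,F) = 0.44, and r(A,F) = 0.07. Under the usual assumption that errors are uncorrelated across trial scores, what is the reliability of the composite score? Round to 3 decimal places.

0.916

Var(S+T+G+A+F) = 5 + 2·[0.14 + 0.42 + 0.12 + 0.50 + 0.32 + 0.38 + 0.60 + 0.29 + 0.44 + 0.07] = 5 + 6.56 = 11.56.
With uncorrelated errors the cross-covariances are all true-score covariance, so they carry over unchanged; only the diagonal terms shrink to ρᵢσᵢ².
True-score variance = [0.91 + 0.69 + 0.72 + 0.89 + 0.82] + 6.56 = 4.03 + 6.56 = 10.59.
Reliability = 10.59 / 11.56 = 0.916.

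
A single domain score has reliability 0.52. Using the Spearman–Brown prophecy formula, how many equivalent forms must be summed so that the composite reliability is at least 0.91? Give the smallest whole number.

10

k ≥ ρ*(1−ρ₁)/(ρ₁(1−ρ*)) = 0.91·0.48 / (0.52·0.09) = 9.333.
Smallest integer k = 10.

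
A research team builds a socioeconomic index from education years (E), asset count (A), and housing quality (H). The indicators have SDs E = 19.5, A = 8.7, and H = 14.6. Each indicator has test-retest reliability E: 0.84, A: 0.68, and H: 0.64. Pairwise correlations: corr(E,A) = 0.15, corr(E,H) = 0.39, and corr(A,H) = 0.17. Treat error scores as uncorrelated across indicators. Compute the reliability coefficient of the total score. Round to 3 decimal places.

Var(E+A+H) = 19.5² + 8.7² + 14.6² + 2·[19.5·8.7·0.15 + 19.5·14.6·0.39 + 8.7·14.6·0.17] = 669.1 + 316.148 = 985.248.
Under uncorrelated errors the observed covariances equal the true-score covariances, so only the own-variance terms attenuate.
True-score variance = [19.5²·0.84 + 8.7²·0.68 + 14.6²·0.64] + 316.148 = 507.302 + 316.148 = 823.449.
Reliability = 823.449 / 985.248 = 0.836.

0.836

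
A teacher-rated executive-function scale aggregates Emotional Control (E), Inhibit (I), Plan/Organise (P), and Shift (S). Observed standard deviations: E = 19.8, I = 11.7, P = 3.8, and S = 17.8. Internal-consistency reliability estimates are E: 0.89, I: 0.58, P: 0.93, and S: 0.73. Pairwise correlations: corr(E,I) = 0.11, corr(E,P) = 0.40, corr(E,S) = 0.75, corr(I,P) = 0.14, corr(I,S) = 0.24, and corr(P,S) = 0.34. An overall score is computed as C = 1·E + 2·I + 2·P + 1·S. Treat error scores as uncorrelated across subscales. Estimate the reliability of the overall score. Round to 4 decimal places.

Var(C) = 19.8² + 2²·11.7² + 2²·3.8² + 17.8² + 2·[2·19.8·11.7·0.11 + 2·19.8·3.8·0.40 + 19.8·17.8·0.75 + 4·11.7·3.8·0.14 + 2·11.7·17.8·0.24 + 2·3.8·17.8·0.34] = 1314.2 + 1092.69 = 2406.89.
Under uncorrelated errors the observed covariances equal the true-score covariances, so only the own-variance terms attenuate.
True-score variance = [19.8²·0.89 + 2²·11.7²·0.58 + 2²·3.8²·0.93 + 17.8²·0.73] + 1092.69 = 951.51 + 1092.69 = 2044.2.
Reliability = 2044.2 / 2406.89 = 0.8493.

0.8493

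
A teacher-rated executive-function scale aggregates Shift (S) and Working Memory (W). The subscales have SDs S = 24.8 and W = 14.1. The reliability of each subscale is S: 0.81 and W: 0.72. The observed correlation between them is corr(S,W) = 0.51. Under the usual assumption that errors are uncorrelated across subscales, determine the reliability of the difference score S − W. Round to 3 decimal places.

0.623

Var(S−W) = 24.8² + 14.1² − 2·24.8·14.1·0.51 = 813.85 − 356.674 = 457.176.
Because errors are independent across components, Cov(Tᵢ,Tⱼ) = Cov(Xᵢ,Xⱼ); the off-diagonal part of the true-score variance is the same as above.
True-score variance = [24.8²·0.81 + 14.1²·0.72] − 356.674 = 641.326 − 356.674 = 284.652.
Reliability = 284.652 / 457.176 = 0.623.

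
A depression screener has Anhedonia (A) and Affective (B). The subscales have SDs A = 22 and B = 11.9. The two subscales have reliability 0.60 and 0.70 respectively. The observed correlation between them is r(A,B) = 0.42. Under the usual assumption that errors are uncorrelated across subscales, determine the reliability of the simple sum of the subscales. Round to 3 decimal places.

Var(A+B) = 22² + 11.9² + 2·[22·11.9·0.42] = 625.61 + 219.912 = 845.522.
With uncorrelated errors the cross-covariances are all true-score covariance, so they carry over unchanged; only the diagonal terms shrink to ρᵢσᵢ².
True-score variance = [22²·0.60 + 11.9²·0.70] + 219.912 = 389.527 + 219.912 = 609.439.
Reliability = 609.439 / 845.522 = 0.721.

0.721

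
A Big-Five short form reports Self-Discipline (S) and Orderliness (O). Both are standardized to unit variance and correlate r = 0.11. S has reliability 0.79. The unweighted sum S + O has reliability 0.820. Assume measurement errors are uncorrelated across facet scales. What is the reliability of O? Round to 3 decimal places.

Var(S+O) = 2 + 2·0.11 = 2.220.
True-score variance = ρ_S + ρ_O + 2·0.11, so 0.820 = (0.79 + ρ_O + 0.22) / 2.220.
ρ_O = 0.820·2.220 − 0.79 − 0.22 = 0.810.

0.810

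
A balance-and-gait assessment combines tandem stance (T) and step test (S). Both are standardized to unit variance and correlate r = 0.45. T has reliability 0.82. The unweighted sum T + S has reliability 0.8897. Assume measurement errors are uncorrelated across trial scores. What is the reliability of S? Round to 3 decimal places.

0.860

Var(T+S) = 2 + 2·0.45 = 2.900.
True-score variance = ρ_T + ρ_S + 2·0.45, so 0.8897 = (0.82 + ρ_S + 0.90) / 2.900.
ρ_S = 0.8897·2.900 − 0.82 − 0.90 = 0.860.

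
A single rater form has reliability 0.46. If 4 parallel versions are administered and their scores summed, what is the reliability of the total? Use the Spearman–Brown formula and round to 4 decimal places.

0.7731

ρ_k = kρ / (1 + (k−1)ρ) = 4·0.46 / (1 + 3·0.46) = 1.840 / 2.380 = 0.7731.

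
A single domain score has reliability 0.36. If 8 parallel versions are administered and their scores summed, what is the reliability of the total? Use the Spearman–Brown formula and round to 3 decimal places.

0.818

ρ_k = kρ / (1 + (k−1)ρ) = 8·0.36 / (1 + 7·0.36) = 2.880 / 3.520 = 0.818.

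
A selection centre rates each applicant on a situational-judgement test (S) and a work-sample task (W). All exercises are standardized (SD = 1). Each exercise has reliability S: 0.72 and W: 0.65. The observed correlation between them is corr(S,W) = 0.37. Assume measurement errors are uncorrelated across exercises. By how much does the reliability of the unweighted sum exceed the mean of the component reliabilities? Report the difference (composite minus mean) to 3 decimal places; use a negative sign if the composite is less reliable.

0.085

Var(sum) = 2 + 0.74 = 2.74; true-score variance = 1.37 + 0.74 = 2.11; composite reliability = 0.7701.
Mean component reliability = 0.6850.
Difference = 0.7701 − 0.6850 = 0.085.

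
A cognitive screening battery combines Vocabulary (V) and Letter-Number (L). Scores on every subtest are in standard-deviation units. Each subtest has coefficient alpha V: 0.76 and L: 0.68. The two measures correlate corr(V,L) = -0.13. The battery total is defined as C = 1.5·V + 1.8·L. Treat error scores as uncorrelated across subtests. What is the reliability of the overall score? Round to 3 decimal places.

0.671

Var(C) = 1.5² + 1.8² + 2·[2.7·(-0.13)] = 5.49 − 0.702 = 4.788.
Because errors are independent across components, Cov(Tᵢ,Tⱼ) = Cov(Xᵢ,Xⱼ); the off-diagonal part of the true-score variance is the same as above.
True-score variance = [1.5²·0.76 + 1.8²·0.68] − 0.702 = 3.9132 − 0.702 = 3.2112.
Reliability = 3.2112 / 4.788 = 0.671.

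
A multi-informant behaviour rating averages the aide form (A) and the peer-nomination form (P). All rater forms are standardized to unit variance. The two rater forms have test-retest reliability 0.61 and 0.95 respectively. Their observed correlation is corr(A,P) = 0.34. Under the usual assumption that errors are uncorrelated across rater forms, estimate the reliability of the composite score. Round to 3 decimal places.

0.836

Var(A+P) = 2 + 2·[0.34] = 2 + 0.68 = 2.68.
With uncorrelated errors the cross-covariances are all true-score covariance, so they carry over unchanged; only the diagonal terms shrink to ρᵢσᵢ².
True-score variance = [0.61 + 0.95] + 0.68 = 1.56 + 0.68 = 2.24.
Reliability = 2.24 / 2.68 = 0.836.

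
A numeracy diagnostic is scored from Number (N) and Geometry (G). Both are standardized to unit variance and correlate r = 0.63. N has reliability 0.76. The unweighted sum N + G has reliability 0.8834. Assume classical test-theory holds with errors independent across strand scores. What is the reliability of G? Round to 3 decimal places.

Var(N+G) = 2 + 2·0.63 = 3.260.
True-score variance = ρ_N + ρ_G + 2·0.63, so 0.8834 = (0.76 + ρ_G + 1.26) / 3.260.
ρ_G = 0.8834·3.260 − 0.76 − 1.26 = 0.860.

0.860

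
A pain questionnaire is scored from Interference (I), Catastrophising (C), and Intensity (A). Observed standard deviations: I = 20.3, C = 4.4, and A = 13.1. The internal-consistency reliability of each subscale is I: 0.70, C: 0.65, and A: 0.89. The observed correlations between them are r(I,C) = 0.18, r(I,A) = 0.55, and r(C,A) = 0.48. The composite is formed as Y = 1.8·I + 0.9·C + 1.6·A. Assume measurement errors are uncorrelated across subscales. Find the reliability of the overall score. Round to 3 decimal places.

0.836

Var(Y) = 1.8²·20.3² + 0.9²·4.4² + 1.6²·13.1² + 2·[1.62·20.3·4.4·0.18 + 2.88·20.3·13.1·0.55 + 1.44·4.4·13.1·0.48] = 1790.17 + 974.239 = 2764.41.
Because errors are independent across components, Cov(Tᵢ,Tⱼ) = Cov(Xᵢ,Xⱼ); the off-diagonal part of the true-score variance is the same as above.
True-score variance = [1.8²·20.3²·0.70 + 0.9²·4.4²·0.65 + 1.6²·13.1²·0.89] + 974.239 = 1335.81 + 974.239 = 2310.05.
Reliability = 2310.05 / 2764.41 = 0.836.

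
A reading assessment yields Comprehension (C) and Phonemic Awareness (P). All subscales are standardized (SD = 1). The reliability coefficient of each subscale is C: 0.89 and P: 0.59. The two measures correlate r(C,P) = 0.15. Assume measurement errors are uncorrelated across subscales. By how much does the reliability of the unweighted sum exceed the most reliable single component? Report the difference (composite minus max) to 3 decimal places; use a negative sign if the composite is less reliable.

-0.116

Var(sum) = 2 + 0.3 = 2.3; true-score variance = 1.48 + 0.3 = 1.78; composite reliability = 0.7739.
Max component reliability = 0.8900.
Difference = 0.7739 − 0.8900 = -0.116.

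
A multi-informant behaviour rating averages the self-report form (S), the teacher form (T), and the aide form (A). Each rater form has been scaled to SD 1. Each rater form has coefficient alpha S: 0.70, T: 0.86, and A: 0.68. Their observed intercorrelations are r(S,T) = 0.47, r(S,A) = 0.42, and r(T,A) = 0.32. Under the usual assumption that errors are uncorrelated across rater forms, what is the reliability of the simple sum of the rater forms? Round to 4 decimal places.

0.8598

Var(S+T+A) = 3 + 2·[0.47 + 0.42 + 0.32] = 3 + 2.42 = 5.42.
Under uncorrelated errors the observed covariances equal the true-score covariances, so only the own-variance terms attenuate.
True-score variance = [0.70 + 0.86 + 0.68] + 2.42 = 2.24 + 2.42 = 4.66.
Reliability = 4.66 / 5.42 = 0.8598.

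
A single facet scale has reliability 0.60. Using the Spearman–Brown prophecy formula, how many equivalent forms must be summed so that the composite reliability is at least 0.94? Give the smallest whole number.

11

k ≥ ρ*(1−ρ₁)/(ρ₁(1−ρ*)) = 0.94·0.40 / (0.60·0.06) = 10.444.
Smallest integer k = 11.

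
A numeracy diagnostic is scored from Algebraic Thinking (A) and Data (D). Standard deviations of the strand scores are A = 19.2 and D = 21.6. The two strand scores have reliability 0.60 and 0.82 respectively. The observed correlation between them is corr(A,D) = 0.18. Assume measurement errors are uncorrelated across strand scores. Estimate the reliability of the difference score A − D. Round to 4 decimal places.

0.6626

Var(A−D) = 19.2² + 21.6² − 2·19.2·21.6·0.18 = 835.2 − 149.299 = 685.901.
With uncorrelated errors the cross-covariances are all true-score covariance, so they carry over unchanged; only the diagonal terms shrink to ρᵢσᵢ².
True-score variance = [19.2²·0.60 + 21.6²·0.82] − 149.299 = 603.763 − 149.299 = 454.464.
Reliability = 454.464 / 685.901 = 0.6626.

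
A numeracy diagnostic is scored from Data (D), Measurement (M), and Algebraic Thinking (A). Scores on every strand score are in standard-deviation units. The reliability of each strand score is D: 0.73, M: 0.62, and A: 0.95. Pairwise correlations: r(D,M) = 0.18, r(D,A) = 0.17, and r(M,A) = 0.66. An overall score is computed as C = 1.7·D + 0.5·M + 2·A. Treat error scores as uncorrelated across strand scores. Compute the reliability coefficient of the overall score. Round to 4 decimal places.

0.8916

Var(C) = 1.7² + 0.5² + 2² + 2·[0.85·0.18 + 3.4·0.17 + 0.66] = 7.14 + 2.782 = 9.922.
Under uncorrelated errors the observed covariances equal the true-score covariances, so only the own-variance terms attenuate.
True-score variance = [1.7²·0.73 + 0.5²·0.62 + 2²·0.95] + 2.782 = 6.0647 + 2.782 = 8.8467.
Reliability = 8.8467 / 9.922 = 0.8916.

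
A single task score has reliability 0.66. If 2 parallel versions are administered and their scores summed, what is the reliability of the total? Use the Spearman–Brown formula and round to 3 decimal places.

0.795

ρ_k = kρ / (1 + (k−1)ρ) = 2·0.66 / (1 + 1·0.66) = 1.320 / 1.660 = 0.795.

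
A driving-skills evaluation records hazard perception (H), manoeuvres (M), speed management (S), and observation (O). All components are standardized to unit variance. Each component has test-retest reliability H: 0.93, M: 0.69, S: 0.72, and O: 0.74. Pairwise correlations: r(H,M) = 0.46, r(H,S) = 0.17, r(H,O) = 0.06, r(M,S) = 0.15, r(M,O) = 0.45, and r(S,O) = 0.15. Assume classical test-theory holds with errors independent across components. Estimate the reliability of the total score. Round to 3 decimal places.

0.866

Var(H+M+S+O) = 4 + 2·[0.46 + 0.17 + 0.06 + 0.15 + 0.45 + 0.15] = 4 + 2.88 = 6.88.
With uncorrelated errors the cross-covariances are all true-score covariance, so they carry over unchanged; only the diagonal terms shrink to ρᵢσᵢ².
True-score variance = [0.93 + 0.69 + 0.72 + 0.74] + 2.88 = 3.08 + 2.88 = 5.96.
Reliability = 5.96 / 6.88 = 0.866.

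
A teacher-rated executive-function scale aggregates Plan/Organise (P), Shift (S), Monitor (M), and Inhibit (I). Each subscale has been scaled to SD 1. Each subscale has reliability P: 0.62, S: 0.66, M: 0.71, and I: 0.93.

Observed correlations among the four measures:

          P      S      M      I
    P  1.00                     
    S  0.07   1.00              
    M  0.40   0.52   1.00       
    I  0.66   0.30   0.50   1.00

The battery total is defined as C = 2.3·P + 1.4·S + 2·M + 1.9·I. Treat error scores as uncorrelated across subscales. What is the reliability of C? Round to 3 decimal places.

0.876

Var(C) = 2.3² + 1.4² + 2² + 1.9² + 2·[3.22·0.07 + 4.6·0.40 + 4.37·0.66 + 2.8·0.52 + 2.66·0.30 + 3.8·0.50] = 14.86 + 18.2072 = 33.0672.
With uncorrelated errors the cross-covariances are all true-score covariance, so they carry over unchanged; only the diagonal terms shrink to ρᵢσᵢ².
True-score variance = [2.3²·0.62 + 1.4²·0.66 + 2²·0.71 + 1.9²·0.93] + 18.2072 = 10.7707 + 18.2072 = 28.9779.
Reliability = 28.9779 / 33.0672 = 0.876.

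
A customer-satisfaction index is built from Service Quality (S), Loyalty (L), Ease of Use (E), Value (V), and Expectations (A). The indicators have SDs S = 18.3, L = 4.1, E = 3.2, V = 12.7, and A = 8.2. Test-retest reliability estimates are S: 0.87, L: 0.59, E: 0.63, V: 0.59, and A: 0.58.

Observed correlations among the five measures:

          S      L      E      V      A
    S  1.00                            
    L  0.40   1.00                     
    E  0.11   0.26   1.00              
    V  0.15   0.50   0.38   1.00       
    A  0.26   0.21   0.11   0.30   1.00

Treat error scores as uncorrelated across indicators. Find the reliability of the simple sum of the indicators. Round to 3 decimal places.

Var(S+L+E+V+A) = 18.3² + 4.1² + 3.2² + 12.7² + 8.2² + 2·[18.3·4.1·0.40 + 18.3·3.2·0.11 + 18.3·12.7·0.15 + 18.3·8.2·0.26 + 4.1·3.2·0.26 + 4.1·12.7·0.50 + 4.1·8.2·0.21 + 3.2·12.7·0.38 + 3.2·8.2·0.11 + 12.7·8.2·0.30] = 590.47 + 392.817 = 983.287.
With uncorrelated errors the cross-covariances are all true-score covariance, so they carry over unchanged; only the diagonal terms shrink to ρᵢσᵢ².
True-score variance = [18.3²·0.87 + 4.1²·0.59 + 3.2²·0.63 + 12.7²·0.59 + 8.2²·0.58] + 392.817 = 441.884 + 392.817 = 834.701.
Reliability = 834.701 / 983.287 = 0.849.

0.849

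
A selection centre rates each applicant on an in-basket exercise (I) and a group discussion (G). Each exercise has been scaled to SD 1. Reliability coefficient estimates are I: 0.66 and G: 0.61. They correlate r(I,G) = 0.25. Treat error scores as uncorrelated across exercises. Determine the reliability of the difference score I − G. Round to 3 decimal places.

0.513

Var(I−G) = 1 + 1 − 2·0.25 = 2 − 0.5 = 1.5.
Under uncorrelated errors the observed covariances equal the true-score covariances, so only the own-variance terms attenuate.
True-score variance = [0.66 + 0.61] − 0.5 = 1.27 − 0.5 = 0.77.
Reliability = 0.77 / 1.5 = 0.513.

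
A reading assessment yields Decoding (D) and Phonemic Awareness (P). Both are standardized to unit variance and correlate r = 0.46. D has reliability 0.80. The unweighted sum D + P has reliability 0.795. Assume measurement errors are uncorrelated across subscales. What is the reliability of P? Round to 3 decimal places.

Var(D+P) = 2 + 2·0.46 = 2.920.
True-score variance = ρ_D + ρ_P + 2·0.46, so 0.795 = (0.80 + ρ_P + 0.92) / 2.920.
ρ_P = 0.795·2.920 − 0.80 − 0.92 = 0.601.

0.601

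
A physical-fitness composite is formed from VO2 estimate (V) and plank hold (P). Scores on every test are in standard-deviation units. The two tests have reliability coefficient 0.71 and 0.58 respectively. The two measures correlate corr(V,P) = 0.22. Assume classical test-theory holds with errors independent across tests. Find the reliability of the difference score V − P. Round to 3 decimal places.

0.545

Var(V−P) = 1 + 1 − 2·0.22 = 2 − 0.44 = 1.56.
Under uncorrelated errors the observed covariances equal the true-score covariances, so only the own-variance terms attenuate.
True-score variance = [0.71 + 0.58] − 0.44 = 1.29 − 0.44 = 0.85.
Reliability = 0.85 / 1.56 = 0.545.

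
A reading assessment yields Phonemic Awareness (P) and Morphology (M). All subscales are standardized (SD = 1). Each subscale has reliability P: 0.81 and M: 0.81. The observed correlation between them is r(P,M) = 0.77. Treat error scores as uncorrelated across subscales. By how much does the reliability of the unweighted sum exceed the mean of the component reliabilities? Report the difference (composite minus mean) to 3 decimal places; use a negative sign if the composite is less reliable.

0.083

Var(sum) = 2 + 1.54 = 3.54; true-score variance = 1.62 + 1.54 = 3.16; composite reliability = 0.8927.
Mean component reliability = 0.8100.
Difference = 0.8927 − 0.8100 = 0.083.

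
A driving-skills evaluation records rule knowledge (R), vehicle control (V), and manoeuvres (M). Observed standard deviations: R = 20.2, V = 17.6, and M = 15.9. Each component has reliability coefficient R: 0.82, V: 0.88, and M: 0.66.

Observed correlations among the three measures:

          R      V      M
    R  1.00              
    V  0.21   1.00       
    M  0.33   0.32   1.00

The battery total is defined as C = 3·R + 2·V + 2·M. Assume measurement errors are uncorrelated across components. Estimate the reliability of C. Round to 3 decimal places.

0.869

Var(C) = 3²·20.2² + 2²·17.6² + 2²·15.9² + 2·[6·20.2·17.6·0.21 + 6·20.2·15.9·0.33 + 4·17.6·15.9·0.32] = 5922.64 + 2884.17 = 8806.81.
Because errors are independent across components, Cov(Tᵢ,Tⱼ) = Cov(Xᵢ,Xⱼ); the off-diagonal part of the true-score variance is the same as above.
True-score variance = [3²·20.2²·0.82 + 2²·17.6²·0.88 + 2²·15.9²·0.66] + 2884.17 = 4769.11 + 2884.17 = 7653.28.
Reliability = 7653.28 / 8806.81 = 0.869.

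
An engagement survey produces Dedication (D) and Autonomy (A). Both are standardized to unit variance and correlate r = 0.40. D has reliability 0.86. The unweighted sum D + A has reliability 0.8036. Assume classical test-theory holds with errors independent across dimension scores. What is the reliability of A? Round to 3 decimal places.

Var(D+A) = 2 + 2·0.40 = 2.800.
True-score variance = ρ_D + ρ_A + 2·0.40, so 0.8036 = (0.86 + ρ_A + 0.80) / 2.800.
ρ_A = 0.8036·2.800 − 0.86 − 0.80 = 0.590.

0.590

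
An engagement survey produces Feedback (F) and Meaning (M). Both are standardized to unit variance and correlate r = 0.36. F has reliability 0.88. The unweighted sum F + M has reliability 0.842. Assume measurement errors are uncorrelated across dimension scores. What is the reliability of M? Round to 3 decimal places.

0.690

Var(F+M) = 2 + 2·0.36 = 2.720.
True-score variance = ρ_F + ρ_M + 2·0.36, so 0.842 = (0.88 + ρ_M + 0.72) / 2.720.
ρ_M = 0.842·2.720 − 0.88 − 0.72 = 0.690.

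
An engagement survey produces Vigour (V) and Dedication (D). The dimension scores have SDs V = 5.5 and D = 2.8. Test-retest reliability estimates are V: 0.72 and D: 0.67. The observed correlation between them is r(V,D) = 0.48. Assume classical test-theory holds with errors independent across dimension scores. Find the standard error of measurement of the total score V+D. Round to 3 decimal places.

Var(total) = 38.09 + 14.784 = 52.874.
True-score variance = 27.0328 + 14.784 = 41.8168, so reliability = 0.7909.
Error variance = 52.874 − 41.8168 = 11.0572; SEM = √11.0572 = 3.325.

3.325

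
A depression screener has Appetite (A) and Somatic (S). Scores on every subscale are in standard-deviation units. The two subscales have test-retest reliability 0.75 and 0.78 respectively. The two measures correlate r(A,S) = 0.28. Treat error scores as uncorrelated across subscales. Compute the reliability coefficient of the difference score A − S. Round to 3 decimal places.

0.674

Var(A−S) = 1 + 1 − 2·0.28 = 2 − 0.56 = 1.44.
Under uncorrelated errors the observed covariances equal the true-score covariances, so only the own-variance terms attenuate.
True-score variance = [0.75 + 0.78] − 0.56 = 1.53 − 0.56 = 0.97.
Reliability = 0.97 / 1.44 = 0.674.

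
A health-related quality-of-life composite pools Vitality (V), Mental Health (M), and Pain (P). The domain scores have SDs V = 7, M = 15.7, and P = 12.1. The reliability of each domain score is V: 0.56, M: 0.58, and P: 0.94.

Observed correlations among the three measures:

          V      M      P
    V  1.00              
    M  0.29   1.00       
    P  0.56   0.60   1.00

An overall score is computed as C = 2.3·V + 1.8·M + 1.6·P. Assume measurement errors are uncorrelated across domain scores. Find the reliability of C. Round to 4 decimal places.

Var(C) = 2.3²·7² + 1.8²·15.7² + 1.6²·12.1² + 2·[4.14·7·15.7·0.29 + 3.68·7·12.1·0.56 + 2.88·15.7·12.1·0.60] = 1432.65 + 1269.53 = 2702.17.
With uncorrelated errors the cross-covariances are all true-score covariance, so they carry over unchanged; only the diagonal terms shrink to ρᵢσᵢ².
True-score variance = [2.3²·7²·0.56 + 1.8²·15.7²·0.58 + 1.6²·12.1²·0.94] + 1269.53 = 960.683 + 1269.53 = 2230.21.
Reliability = 2230.21 / 2702.17 = 0.8253.

0.8253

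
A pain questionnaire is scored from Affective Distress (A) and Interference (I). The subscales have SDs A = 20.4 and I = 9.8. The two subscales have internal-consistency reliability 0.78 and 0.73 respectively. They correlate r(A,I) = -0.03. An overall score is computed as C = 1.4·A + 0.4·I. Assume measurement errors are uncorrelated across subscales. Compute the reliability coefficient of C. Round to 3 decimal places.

Var(C) = 1.4²·20.4² + 0.4²·9.8² + 2·[0.56·20.4·9.8·(-0.03)] = 831.04 − 6.71731 = 824.323.
Under uncorrelated errors the observed covariances equal the true-score covariances, so only the own-variance terms attenuate.
True-score variance = [1.4²·20.4²·0.78 + 0.4²·9.8²·0.73] − 6.71731 = 647.443 − 6.71731 = 640.726.
Reliability = 640.726 / 824.323 = 0.777.

0.777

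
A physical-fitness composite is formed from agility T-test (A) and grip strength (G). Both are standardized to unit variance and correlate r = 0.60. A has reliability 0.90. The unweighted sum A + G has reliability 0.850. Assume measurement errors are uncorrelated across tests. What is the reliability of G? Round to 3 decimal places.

0.620

Var(A+G) = 2 + 2·0.60 = 3.200.
True-score variance = ρ_A + ρ_G + 2·0.60, so 0.850 = (0.90 + ρ_G + 1.20) / 3.200.
ρ_G = 0.850·3.200 − 0.90 − 1.20 = 0.620.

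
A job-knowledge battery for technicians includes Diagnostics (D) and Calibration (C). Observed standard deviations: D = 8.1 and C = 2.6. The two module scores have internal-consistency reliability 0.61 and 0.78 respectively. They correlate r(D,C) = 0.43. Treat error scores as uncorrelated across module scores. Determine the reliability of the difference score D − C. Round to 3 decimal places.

Var(D−C) = 8.1² + 2.6² − 2·8.1·2.6·0.43 = 72.37 − 18.1116 = 54.2584.
Under uncorrelated errors the observed covariances equal the true-score covariances, so only the own-variance terms attenuate.
True-score variance = [8.1²·0.61 + 2.6²·0.78] − 18.1116 = 45.2949 − 18.1116 = 27.1833.
Reliability = 27.1833 / 54.2584 = 0.501.

0.501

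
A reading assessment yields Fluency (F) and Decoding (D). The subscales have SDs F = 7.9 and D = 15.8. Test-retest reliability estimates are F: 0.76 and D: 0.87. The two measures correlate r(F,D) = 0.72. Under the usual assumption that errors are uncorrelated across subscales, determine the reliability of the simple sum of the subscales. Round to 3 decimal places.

Var(F+D) = 7.9² + 15.8² + 2·[7.9·15.8·0.72] = 312.05 + 179.741 = 491.791.
Because errors are independent across components, Cov(Tᵢ,Tⱼ) = Cov(Xᵢ,Xⱼ); the off-diagonal part of the true-score variance is the same as above.
True-score variance = [7.9²·0.76 + 15.8²·0.87] + 179.741 = 264.618 + 179.741 = 444.359.
Reliability = 444.359 / 491.791 = 0.904.

0.904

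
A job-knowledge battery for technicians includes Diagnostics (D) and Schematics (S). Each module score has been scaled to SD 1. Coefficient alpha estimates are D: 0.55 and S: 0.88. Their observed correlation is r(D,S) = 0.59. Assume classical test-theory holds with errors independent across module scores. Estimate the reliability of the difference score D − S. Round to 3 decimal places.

0.305

Var(D−S) = 1 + 1 − 2·0.59 = 2 − 1.18 = 0.82.
Under uncorrelated errors the observed covariances equal the true-score covariances, so only the own-variance terms attenuate.
True-score variance = [0.55 + 0.88] − 1.18 = 1.43 − 1.18 = 0.25.
Reliability = 0.25 / 0.82 = 0.305.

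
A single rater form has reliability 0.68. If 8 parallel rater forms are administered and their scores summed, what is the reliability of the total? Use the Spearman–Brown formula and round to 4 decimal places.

ρ_k = kρ / (1 + (k−1)ρ) = 8·0.68 / (1 + 7·0.68) = 5.440 / 5.760 = 0.9444.

0.9444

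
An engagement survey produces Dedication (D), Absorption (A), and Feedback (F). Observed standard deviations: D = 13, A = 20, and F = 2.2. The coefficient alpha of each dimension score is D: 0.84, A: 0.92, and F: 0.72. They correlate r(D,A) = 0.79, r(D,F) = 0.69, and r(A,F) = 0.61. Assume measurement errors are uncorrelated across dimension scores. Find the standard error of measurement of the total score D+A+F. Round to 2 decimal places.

7.77

Var(total) = 573.84 + 503.948 = 1077.79.
True-score variance = 513.445 + 503.948 = 1017.39, so reliability = 0.9440.
Error variance = 1077.79 − 1017.39 = 60.3952; SEM = √60.3952 = 7.77.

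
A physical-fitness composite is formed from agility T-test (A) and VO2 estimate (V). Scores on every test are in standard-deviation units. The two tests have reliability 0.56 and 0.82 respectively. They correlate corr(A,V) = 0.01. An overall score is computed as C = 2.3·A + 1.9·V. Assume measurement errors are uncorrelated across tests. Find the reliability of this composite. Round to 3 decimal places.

0.669

Var(C) = 2.3² + 1.9² + 2·[4.37·0.01] = 8.9 + 0.0874 = 8.9874.
Under uncorrelated errors the observed covariances equal the true-score covariances, so only the own-variance terms attenuate.
True-score variance = [2.3²·0.56 + 1.9²·0.82] + 0.0874 = 5.9226 + 0.0874 = 6.01.
Reliability = 6.01 / 8.9874 = 0.669.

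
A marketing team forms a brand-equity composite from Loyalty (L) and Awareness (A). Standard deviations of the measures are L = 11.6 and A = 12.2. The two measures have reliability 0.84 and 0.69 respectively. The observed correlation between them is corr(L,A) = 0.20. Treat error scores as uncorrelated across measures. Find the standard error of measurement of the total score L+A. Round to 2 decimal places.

8.23

Var(total) = 283.4 + 56.608 = 340.008.
True-score variance = 215.73 + 56.608 = 272.338, so reliability = 0.8010.
Error variance = 340.008 − 272.338 = 67.67; SEM = √67.67 = 8.23.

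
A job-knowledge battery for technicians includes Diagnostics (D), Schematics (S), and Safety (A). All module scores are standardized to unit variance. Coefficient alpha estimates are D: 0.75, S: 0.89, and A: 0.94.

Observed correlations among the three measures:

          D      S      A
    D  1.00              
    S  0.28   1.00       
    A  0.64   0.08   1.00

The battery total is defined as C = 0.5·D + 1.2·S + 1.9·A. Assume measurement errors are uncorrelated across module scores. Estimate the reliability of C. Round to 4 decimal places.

Var(C) = 0.5² + 1.2² + 1.9² + 2·[0.6·0.28 + 0.95·0.64 + 2.28·0.08] = 5.3 + 1.9168 = 7.2168.
Because errors are independent across components, Cov(Tᵢ,Tⱼ) = Cov(Xᵢ,Xⱼ); the off-diagonal part of the true-score variance is the same as above.
True-score variance = [0.5²·0.75 + 1.2²·0.89 + 1.9²·0.94] + 1.9168 = 4.8625 + 1.9168 = 6.7793.
Reliability = 6.7793 / 7.2168 = 0.9394.

0.9394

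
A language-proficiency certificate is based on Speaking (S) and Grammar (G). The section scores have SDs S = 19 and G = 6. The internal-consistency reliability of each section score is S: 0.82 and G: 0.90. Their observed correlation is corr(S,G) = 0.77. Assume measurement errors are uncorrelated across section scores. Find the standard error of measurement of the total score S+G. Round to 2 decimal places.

Var(total) = 397 + 175.56 = 572.56.
True-score variance = 328.42 + 175.56 = 503.98, so reliability = 0.8802.
Error variance = 572.56 − 503.98 = 68.58; SEM = √68.58 = 8.28.

8.28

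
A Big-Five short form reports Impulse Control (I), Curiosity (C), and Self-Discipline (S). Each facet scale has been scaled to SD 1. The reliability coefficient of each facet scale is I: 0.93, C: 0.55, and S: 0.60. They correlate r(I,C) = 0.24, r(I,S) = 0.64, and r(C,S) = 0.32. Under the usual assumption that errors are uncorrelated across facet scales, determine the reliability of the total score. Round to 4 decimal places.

Var(I+C+S) = 3 + 2·[0.24 + 0.64 + 0.32] = 3 + 2.4 = 5.4.
With uncorrelated errors the cross-covariances are all true-score covariance, so they carry over unchanged; only the diagonal terms shrink to ρᵢσᵢ².
True-score variance = [0.93 + 0.55 + 0.60] + 2.4 = 2.08 + 2.4 = 4.48.
Reliability = 4.48 / 5.4 = 0.8296.

0.8296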